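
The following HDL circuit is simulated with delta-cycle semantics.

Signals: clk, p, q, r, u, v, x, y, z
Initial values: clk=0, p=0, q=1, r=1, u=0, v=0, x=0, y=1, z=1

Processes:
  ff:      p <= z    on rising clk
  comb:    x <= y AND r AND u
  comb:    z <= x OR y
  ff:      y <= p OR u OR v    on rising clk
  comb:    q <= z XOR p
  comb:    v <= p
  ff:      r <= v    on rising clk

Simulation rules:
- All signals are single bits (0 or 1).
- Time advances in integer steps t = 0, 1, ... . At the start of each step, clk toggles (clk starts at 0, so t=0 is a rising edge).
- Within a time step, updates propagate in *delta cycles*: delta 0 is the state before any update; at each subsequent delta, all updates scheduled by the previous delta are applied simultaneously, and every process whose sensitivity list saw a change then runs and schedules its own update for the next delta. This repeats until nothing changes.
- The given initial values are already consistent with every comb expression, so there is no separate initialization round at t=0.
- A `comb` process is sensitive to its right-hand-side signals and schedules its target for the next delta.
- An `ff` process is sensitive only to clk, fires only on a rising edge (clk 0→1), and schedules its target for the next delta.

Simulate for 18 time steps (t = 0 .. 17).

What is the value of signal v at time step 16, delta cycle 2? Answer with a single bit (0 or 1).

[bits: r,x,clk,z,y,v,p,q,u]
t=0: Δ0=100110010 Δ1=101110010 Δ2=001100110 Δ3=001001100 Δ4=001001110 | 4Δ
t=1: Δ0=001001110 Δ1=000001110 | 1Δ
t=2: Δ0=000001110 Δ1=001001110 Δ2=101011010 Δ3=101110000 Δ4=101110010 | 4Δ
t=3: Δ0=101110010 Δ1=100110010 | 1Δ
t=4: Δ0=100110010 Δ1=101110010 Δ2=001100110 Δ3=001001100 Δ4=001001110 | 4Δ
t=5: Δ0=001001110 Δ1=000001110 | 1Δ
t=6: Δ0=000001110 Δ1=001001110 Δ2=101011010 Δ3=101110000 Δ4=101110010 | 4Δ
t=7: Δ0=101110010 Δ1=100110010 | 1Δ
t=8: Δ0=100110010 Δ1=101110010 Δ2=001100110 Δ3=001001100 Δ4=001001110 | 4Δ
t=9: Δ0=001001110 Δ1=000001110 | 1Δ
t=10: Δ0=000001110 Δ1=001001110 Δ2=101011010 Δ3=101110000 Δ4=101110010 | 4Δ
t=11: Δ0=101110010 Δ1=100110010 | 1Δ
t=12: Δ0=100110010 Δ1=101110010 Δ2=001100110 Δ3=001001100 Δ4=001001110 | 4Δ
t=13: Δ0=001001110 Δ1=000001110 | 1Δ
t=14: Δ0=000001110 Δ1=001001110 Δ2=101011010 Δ3=101110000 Δ4=101110010 | 4Δ
t=15: Δ0=101110010 Δ1=100110010 | 1Δ
t=16: Δ0=100110010 Δ1=101110010 Δ2=001100110 Δ3=001001100 Δ4=001001110 | 4Δ
t=17: Δ0=001001110 Δ1=000001110 | 1Δ

0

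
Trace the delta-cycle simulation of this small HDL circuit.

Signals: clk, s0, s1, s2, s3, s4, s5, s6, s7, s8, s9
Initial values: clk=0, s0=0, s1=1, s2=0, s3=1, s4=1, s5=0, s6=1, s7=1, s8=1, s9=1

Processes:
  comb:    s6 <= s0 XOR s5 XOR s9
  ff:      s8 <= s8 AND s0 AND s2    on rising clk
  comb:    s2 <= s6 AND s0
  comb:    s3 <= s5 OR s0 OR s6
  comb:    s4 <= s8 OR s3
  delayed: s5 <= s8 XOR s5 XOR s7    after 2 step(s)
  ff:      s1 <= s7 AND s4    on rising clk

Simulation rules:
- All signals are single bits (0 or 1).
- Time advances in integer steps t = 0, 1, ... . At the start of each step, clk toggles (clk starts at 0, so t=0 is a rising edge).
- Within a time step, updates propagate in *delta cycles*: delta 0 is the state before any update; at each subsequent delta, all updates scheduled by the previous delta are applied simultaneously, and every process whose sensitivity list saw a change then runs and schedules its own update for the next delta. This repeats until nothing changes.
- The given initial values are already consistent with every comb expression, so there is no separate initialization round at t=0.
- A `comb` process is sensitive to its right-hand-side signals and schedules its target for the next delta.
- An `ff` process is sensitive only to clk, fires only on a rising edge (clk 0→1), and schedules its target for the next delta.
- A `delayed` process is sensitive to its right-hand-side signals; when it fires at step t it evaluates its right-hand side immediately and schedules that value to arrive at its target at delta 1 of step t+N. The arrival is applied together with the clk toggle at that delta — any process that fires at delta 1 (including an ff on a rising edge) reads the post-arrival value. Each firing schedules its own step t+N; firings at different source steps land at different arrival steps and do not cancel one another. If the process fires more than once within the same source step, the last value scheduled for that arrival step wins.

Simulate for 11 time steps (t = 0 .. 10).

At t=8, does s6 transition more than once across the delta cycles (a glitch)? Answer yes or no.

no

t=0 Δ0: s3=1 s4=1 s5=0 clk=0 s7=1 s2=0 s6=1 s9=1 s0=0 s8=1 s1=1
  Δ1: clk:0→1
  Δ2: s8:1→0
  (2Δ to stable)
t=1 Δ0: s3=1 s4=1 s5=0 clk=1 s7=1 s2=0 s6=1 s9=1 s0=0 s8=0 s1=1
  Δ1: clk:1→0
  (1Δ to stable)
t=2 Δ0: s3=1 s4=1 s5=0 clk=0 s7=1 s2=0 s6=1 s9=1 s0=0 s8=0 s1=1
  Δ1: s5:0→1, clk:0→1
  Δ2: s6:1→0
  (2Δ to stable)
t=3 Δ0: s3=1 s4=1 s5=1 clk=1 s7=1 s2=0 s6=0 s9=1 s0=0 s8=0 s1=1
  Δ1: clk:1→0
  (1Δ to stable)
t=4 Δ0: s3=1 s4=1 s5=1 clk=0 s7=1 s2=0 s6=0 s9=1 s0=0 s8=0 s1=1
  Δ1: s5:1→0, clk:0→1
  Δ2: s3:1→0, s6:0→1
  Δ3: s3:0→1, s4:1→0
  Δ4: s4:0→1
  (4Δ to stable)
t=5 Δ0: s3=1 s4=1 s5=0 clk=1 s7=1 s2=0 s6=1 s9=1 s0=0 s8=0 s1=1
  Δ1: clk:1→0
  (1Δ to stable)
t=6 Δ0: s3=1 s4=1 s5=0 clk=0 s7=1 s2=0 s6=1 s9=1 s0=0 s8=0 s1=1
  Δ1: s5:0→1, clk:0→1
  Δ2: s6:1→0
  (2Δ to stable)
t=7 Δ0: s3=1 s4=1 s5=1 clk=1 s7=1 s2=0 s6=0 s9=1 s0=0 s8=0 s1=1
  Δ1: clk:1→0
  (1Δ to stable)
t=8 Δ0: s3=1 s4=1 s5=1 clk=0 s7=1 s2=0 s6=0 s9=1 s0=0 s8=0 s1=1
  Δ1: s5:1→0, clk:0→1
  Δ2: s3:1→0, s6:0→1
  Δ3: s3:0→1, s4:1→0
  Δ4: s4:0→1
  (4Δ to stable)
t=9 Δ0: s3=1 s4=1 s5=0 clk=1 s7=1 s2=0 s6=1 s9=1 s0=0 s8=0 s1=1
  Δ1: clk:1→0
  (1Δ to stable)
t=10 Δ0: s3=1 s4=1 s5=0 clk=0 s7=1 s2=0 s6=1 s9=1 s0=0 s8=0 s1=1
  Δ1: s5:0→1, clk:0→1
  Δ2: s6:1→0
  (2Δ to stable)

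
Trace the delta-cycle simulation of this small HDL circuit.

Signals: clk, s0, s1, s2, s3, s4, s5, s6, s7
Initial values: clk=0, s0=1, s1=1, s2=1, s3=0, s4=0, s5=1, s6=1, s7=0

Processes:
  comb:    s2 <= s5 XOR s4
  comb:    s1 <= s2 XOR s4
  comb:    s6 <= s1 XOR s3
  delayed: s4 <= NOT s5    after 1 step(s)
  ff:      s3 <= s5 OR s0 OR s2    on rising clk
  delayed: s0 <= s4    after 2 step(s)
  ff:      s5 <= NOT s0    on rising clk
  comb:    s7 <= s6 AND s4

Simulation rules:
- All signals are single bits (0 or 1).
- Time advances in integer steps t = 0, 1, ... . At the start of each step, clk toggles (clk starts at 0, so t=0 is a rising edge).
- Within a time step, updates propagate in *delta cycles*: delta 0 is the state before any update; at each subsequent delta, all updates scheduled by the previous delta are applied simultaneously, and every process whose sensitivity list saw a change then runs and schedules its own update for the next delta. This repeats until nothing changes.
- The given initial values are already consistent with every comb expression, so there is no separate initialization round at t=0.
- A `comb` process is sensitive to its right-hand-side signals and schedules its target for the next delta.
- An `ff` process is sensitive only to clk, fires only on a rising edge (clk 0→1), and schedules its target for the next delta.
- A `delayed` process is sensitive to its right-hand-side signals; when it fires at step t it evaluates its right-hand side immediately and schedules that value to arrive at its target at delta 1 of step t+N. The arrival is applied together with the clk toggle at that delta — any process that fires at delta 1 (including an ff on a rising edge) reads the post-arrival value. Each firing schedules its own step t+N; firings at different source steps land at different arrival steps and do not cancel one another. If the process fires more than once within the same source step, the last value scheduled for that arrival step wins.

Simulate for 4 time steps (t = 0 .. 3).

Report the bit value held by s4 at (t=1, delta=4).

t=0 Δ0: s5=1 s4=0 s0=1 s6=1 clk=0 s7=0 s2=1 s1=1 s3=0
  Δ1: clk:0→1
  Δ2: s5:1→0, s3:0→1
  Δ3: s6:1→0, s2:1→0
  Δ4: s1:1→0
  Δ5: s6:0→1
  (5Δ to stable)
t=1 Δ0: s5=0 s4=0 s0=1 s6=1 clk=1 s7=0 s2=0 s1=0 s3=1
  Δ1: s4:0→1, clk:1→0
  Δ2: s7:0→1, s2:0→1, s1:0→1
  Δ3: s6:1→0, s1:1→0
  Δ4: s6:0→1, s7:1→0
  Δ5: s7:0→1
  (5Δ to stable)
t=2 Δ0: s5=0 s4=1 s0=1 s6=1 clk=0 s7=1 s2=1 s1=0 s3=1
  Δ1: clk:0→1
  (1Δ to stable)
t=3 Δ0: s5=0 s4=1 s0=1 s6=1 clk=1 s7=1 s2=1 s1=0 s3=1
  Δ1: clk:1→0
  (1Δ to stable)

1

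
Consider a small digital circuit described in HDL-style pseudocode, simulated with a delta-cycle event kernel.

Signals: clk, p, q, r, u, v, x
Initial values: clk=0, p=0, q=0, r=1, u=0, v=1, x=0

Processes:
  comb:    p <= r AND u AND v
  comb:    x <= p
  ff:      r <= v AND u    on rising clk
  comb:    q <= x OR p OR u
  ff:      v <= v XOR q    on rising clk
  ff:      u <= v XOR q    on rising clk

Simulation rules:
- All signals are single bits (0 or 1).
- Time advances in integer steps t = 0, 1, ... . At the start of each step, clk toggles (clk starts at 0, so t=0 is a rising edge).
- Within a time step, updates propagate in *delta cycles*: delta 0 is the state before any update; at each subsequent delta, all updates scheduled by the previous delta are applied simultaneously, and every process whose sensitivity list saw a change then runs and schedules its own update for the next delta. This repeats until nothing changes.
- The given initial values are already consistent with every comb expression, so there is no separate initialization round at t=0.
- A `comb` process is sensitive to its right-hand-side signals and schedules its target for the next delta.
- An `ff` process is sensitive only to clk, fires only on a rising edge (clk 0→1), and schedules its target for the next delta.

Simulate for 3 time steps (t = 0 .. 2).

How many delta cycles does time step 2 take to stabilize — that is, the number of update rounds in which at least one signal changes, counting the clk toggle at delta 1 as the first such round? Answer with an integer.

3

[bits: p,u,v,q,r,x,clk]
t=0: Δ0=0010100 Δ1=0010101 Δ2=0110001 Δ3=0111001 | 3Δ
t=1: Δ0=0111001 Δ1=0111000 | 1Δ
t=2: Δ0=0111000 Δ1=0111001 Δ2=0001101 Δ3=0000101 | 3Δ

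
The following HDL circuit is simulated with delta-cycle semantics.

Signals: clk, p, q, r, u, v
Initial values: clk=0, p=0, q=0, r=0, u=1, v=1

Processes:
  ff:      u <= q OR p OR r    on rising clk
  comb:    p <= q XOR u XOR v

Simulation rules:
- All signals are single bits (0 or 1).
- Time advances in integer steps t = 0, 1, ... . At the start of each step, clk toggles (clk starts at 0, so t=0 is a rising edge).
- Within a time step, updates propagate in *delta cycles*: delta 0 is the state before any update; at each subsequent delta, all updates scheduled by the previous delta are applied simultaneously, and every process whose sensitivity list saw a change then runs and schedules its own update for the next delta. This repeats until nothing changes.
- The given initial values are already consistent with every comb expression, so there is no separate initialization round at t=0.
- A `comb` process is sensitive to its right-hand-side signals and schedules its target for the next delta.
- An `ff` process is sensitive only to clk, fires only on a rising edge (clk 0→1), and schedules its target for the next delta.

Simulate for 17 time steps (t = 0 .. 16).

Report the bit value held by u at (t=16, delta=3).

t=0 Δ0: clk=0 u=1 q=0 v=1 r=0 p=0
  Δ1: clk:0→1
  Δ2: u:1→0
  Δ3: p:0→1
  (3Δ to stable)
t=1 Δ0: clk=1 u=0 q=0 v=1 r=0 p=1
  Δ1: clk:1→0
  (1Δ to stable)
t=2 Δ0: clk=0 u=0 q=0 v=1 r=0 p=1
  Δ1: clk:0→1
  Δ2: u:0→1
  Δ3: p:1→0
  (3Δ to stable)
t=3 Δ0: clk=1 u=1 q=0 v=1 r=0 p=0
  Δ1: clk:1→0
  (1Δ to stable)
t=4 Δ0: clk=0 u=1 q=0 v=1 r=0 p=0
  Δ1: clk:0→1
  Δ2: u:1→0
  Δ3: p:0→1
  (3Δ to stable)
t=5 Δ0: clk=1 u=0 q=0 v=1 r=0 p=1
  Δ1: clk:1→0
  (1Δ to stable)
t=6 Δ0: clk=0 u=0 q=0 v=1 r=0 p=1
  Δ1: clk:0→1
  Δ2: u:0→1
  Δ3: p:1→0
  (3Δ to stable)
t=7 Δ0: clk=1 u=1 q=0 v=1 r=0 p=0
  Δ1: clk:1→0
  (1Δ to stable)
t=8 Δ0: clk=0 u=1 q=0 v=1 r=0 p=0
  Δ1: clk:0→1
  Δ2: u:1→0
  Δ3: p:0→1
  (3Δ to stable)
t=9 Δ0: clk=1 u=0 q=0 v=1 r=0 p=1
  Δ1: clk:1→0
  (1Δ to stable)
t=10 Δ0: clk=0 u=0 q=0 v=1 r=0 p=1
  Δ1: clk:0→1
  Δ2: u:0→1
  Δ3: p:1→0
  (3Δ to stable)
t=11 Δ0: clk=1 u=1 q=0 v=1 r=0 p=0
  Δ1: clk:1→0
  (1Δ to stable)
t=12 Δ0: clk=0 u=1 q=0 v=1 r=0 p=0
  Δ1: clk:0→1
  Δ2: u:1→0
  Δ3: p:0→1
  (3Δ to stable)
t=13 Δ0: clk=1 u=0 q=0 v=1 r=0 p=1
  Δ1: clk:1→0
  (1Δ to stable)
t=14 Δ0: clk=0 u=0 q=0 v=1 r=0 p=1
  Δ1: clk:0→1
  Δ2: u:0→1
  Δ3: p:1→0
  (3Δ to stable)
t=15 Δ0: clk=1 u=1 q=0 v=1 r=0 p=0
  Δ1: clk:1→0
  (1Δ to stable)
t=16 Δ0: clk=0 u=1 q=0 v=1 r=0 p=0
  Δ1: clk:0→1
  Δ2: u:1→0
  Δ3: p:0→1
  (3Δ to stable)

0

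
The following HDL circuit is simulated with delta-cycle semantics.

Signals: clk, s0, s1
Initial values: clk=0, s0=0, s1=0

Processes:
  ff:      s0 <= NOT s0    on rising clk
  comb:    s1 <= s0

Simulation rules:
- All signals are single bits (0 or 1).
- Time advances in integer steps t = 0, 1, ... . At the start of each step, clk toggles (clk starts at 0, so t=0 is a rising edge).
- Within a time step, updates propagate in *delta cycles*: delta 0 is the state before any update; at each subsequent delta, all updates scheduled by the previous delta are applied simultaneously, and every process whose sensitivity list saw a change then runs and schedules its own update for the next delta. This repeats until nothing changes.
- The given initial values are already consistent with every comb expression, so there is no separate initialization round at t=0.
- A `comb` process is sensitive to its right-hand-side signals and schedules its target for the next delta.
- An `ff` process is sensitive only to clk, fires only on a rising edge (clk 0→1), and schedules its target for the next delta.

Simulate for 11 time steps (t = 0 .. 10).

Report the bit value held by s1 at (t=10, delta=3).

0

[bits: clk,s0,s1]
t=0: Δ0=000 Δ1=100 Δ2=110 Δ3=111 | 3Δ
t=1: Δ0=111 Δ1=011 | 1Δ
t=2: Δ0=011 Δ1=111 Δ2=101 Δ3=100 | 3Δ
t=3: Δ0=100 Δ1=000 | 1Δ
t=4: Δ0=000 Δ1=100 Δ2=110 Δ3=111 | 3Δ
t=5: Δ0=111 Δ1=011 | 1Δ
t=6: Δ0=011 Δ1=111 Δ2=101 Δ3=100 | 3Δ
t=7: Δ0=100 Δ1=000 | 1Δ
t=8: Δ0=000 Δ1=100 Δ2=110 Δ3=111 | 3Δ
t=9: Δ0=111 Δ1=011 | 1Δ
t=10: Δ0=011 Δ1=111 Δ2=101 Δ3=100 | 3Δ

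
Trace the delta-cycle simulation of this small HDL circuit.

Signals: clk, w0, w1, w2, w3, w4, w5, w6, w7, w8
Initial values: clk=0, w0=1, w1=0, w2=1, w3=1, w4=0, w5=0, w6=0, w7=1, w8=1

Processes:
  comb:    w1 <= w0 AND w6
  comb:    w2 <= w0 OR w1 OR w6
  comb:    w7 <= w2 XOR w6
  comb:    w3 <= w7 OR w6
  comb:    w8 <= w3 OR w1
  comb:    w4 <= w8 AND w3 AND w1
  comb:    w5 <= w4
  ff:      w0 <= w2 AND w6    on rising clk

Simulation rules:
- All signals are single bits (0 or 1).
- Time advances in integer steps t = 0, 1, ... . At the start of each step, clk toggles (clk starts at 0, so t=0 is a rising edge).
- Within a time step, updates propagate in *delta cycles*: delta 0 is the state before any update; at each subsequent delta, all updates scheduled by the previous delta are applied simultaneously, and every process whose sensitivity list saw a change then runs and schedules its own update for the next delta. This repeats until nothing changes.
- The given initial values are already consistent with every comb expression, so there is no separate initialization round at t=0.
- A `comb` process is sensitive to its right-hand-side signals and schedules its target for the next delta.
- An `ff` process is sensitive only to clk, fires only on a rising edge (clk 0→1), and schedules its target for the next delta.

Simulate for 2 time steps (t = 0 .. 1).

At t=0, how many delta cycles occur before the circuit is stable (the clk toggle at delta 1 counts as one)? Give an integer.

6

t=0 Δ0: w5=0 clk=0 w2=1 w8=1 w7=1 w3=1 w0=1 w6=0 w4=0 w1=0
  Δ1: clk:0→1
  Δ2: w0:1→0
  Δ3: w2:1→0
  Δ4: w7:1→0
  Δ5: w3:1→0
  Δ6: w8:1→0
  (6Δ to stable)
t=1 Δ0: w5=0 clk=1 w2=0 w8=0 w7=0 w3=0 w0=0 w6=0 w4=0 w1=0
  Δ1: clk:1→0
  (1Δ to stable)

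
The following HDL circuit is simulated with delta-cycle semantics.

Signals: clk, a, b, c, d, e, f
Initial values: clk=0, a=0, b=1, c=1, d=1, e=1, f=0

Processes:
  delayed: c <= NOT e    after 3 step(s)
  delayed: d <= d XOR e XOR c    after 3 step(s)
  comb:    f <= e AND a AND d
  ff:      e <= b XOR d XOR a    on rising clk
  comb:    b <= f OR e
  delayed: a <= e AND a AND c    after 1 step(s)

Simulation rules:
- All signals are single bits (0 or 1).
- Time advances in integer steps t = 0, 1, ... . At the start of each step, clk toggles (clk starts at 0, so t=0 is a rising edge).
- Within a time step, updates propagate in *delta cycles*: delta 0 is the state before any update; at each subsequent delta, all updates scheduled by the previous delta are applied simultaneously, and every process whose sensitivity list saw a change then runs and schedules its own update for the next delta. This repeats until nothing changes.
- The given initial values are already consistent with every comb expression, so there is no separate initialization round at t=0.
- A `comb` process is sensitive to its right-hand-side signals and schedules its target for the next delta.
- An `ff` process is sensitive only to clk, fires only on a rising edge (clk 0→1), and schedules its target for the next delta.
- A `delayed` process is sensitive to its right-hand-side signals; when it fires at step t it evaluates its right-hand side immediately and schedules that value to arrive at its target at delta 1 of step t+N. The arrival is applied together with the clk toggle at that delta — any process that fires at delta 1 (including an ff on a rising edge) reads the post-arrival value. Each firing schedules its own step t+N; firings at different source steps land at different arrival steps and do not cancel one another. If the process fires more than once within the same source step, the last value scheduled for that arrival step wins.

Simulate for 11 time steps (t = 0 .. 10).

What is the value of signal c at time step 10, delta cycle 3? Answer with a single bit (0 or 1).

t0.Δ0 d=1 c=1 a=0 clk=0 e=1 f=0 b=1
t0.Δ1 d=1 c=1 a=0 clk=1 e=1 f=0 b=1
t0.Δ2 d=1 c=1 a=0 clk=1 e=0 f=0 b=1
t0.Δ3 d=1 c=1 a=0 clk=1 e=0 f=0 b=0
t1.Δ0 d=1 c=1 a=0 clk=1 e=0 f=0 b=0
t1.Δ1 d=1 c=1 a=0 clk=0 e=0 f=0 b=0
t2.Δ0 d=1 c=1 a=0 clk=0 e=0 f=0 b=0
t2.Δ1 d=1 c=1 a=0 clk=1 e=0 f=0 b=0
t2.Δ2 d=1 c=1 a=0 clk=1 e=1 f=0 b=0
t2.Δ3 d=1 c=1 a=0 clk=1 e=1 f=0 b=1
t3.Δ0 d=1 c=1 a=0 clk=1 e=1 f=0 b=1
t3.Δ1 d=0 c=1 a=0 clk=0 e=1 f=0 b=1
t4.Δ0 d=0 c=1 a=0 clk=0 e=1 f=0 b=1
t4.Δ1 d=0 c=1 a=0 clk=1 e=1 f=0 b=1
t5.Δ0 d=0 c=1 a=0 clk=1 e=1 f=0 b=1
t5.Δ1 d=1 c=0 a=0 clk=0 e=1 f=0 b=1
t6.Δ0 d=1 c=0 a=0 clk=0 e=1 f=0 b=1
t6.Δ1 d=0 c=0 a=0 clk=1 e=1 f=0 b=1
t7.Δ0 d=0 c=0 a=0 clk=1 e=1 f=0 b=1
t7.Δ1 d=0 c=0 a=0 clk=0 e=1 f=0 b=1
t8.Δ0 d=0 c=0 a=0 clk=0 e=1 f=0 b=1
t8.Δ1 d=0 c=0 a=0 clk=1 e=1 f=0 b=1
t9.Δ0 d=0 c=0 a=0 clk=1 e=1 f=0 b=1
t9.Δ1 d=1 c=0 a=0 clk=0 e=1 f=0 b=1
t10.Δ0 d=1 c=0 a=0 clk=0 e=1 f=0 b=1
t10.Δ1 d=1 c=0 a=0 clk=1 e=1 f=0 b=1
t10.Δ2 d=1 c=0 a=0 clk=1 e=0 f=0 b=1
t10.Δ3 d=1 c=0 a=0 clk=1 e=0 f=0 b=0

0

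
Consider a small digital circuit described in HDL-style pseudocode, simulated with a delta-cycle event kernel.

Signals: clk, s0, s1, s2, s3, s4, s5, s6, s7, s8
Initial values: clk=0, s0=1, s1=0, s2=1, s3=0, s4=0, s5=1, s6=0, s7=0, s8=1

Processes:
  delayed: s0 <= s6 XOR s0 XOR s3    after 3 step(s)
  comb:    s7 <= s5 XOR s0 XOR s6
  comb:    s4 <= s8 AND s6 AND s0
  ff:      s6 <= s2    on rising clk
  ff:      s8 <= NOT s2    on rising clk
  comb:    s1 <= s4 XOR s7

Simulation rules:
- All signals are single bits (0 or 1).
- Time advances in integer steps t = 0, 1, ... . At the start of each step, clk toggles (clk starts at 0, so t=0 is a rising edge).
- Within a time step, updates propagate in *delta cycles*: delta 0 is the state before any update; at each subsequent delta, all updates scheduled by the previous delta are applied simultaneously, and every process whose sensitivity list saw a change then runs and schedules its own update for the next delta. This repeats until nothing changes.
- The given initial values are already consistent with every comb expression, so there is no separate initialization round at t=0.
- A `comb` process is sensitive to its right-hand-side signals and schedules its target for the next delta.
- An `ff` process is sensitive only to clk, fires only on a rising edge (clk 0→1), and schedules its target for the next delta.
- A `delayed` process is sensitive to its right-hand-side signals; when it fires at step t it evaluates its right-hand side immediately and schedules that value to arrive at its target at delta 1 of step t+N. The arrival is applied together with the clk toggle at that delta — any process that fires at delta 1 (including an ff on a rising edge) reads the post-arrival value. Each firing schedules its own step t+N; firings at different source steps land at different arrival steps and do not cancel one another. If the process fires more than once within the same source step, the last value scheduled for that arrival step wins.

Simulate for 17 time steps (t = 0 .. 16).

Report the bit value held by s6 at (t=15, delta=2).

t=0 Δ0: s4=0 s5=1 s7=0 s6=0 s8=1 s2=1 s3=0 s0=1 clk=0 s1=0
  Δ1: clk:0→1
  Δ2: s6:0→1, s8:1→0
  Δ3: s7:0→1
  Δ4: s1:0→1
  (4Δ to stable)
t=1 Δ0: s4=0 s5=1 s7=1 s6=1 s8=0 s2=1 s3=0 s0=1 clk=1 s1=1
  Δ1: clk:1→0
  (1Δ to stable)
t=2 Δ0: s4=0 s5=1 s7=1 s6=1 s8=0 s2=1 s3=0 s0=1 clk=0 s1=1
  Δ1: clk:0→1
  (1Δ to stable)
t=3 Δ0: s4=0 s5=1 s7=1 s6=1 s8=0 s2=1 s3=0 s0=1 clk=1 s1=1
  Δ1: s0:1→0, clk:1→0
  Δ2: s7:1→0
  Δ3: s1:1→0
  (3Δ to stable)
t=4 Δ0: s4=0 s5=1 s7=0 s6=1 s8=0 s2=1 s3=0 s0=0 clk=0 s1=0
  Δ1: clk:0→1
  (1Δ to stable)
t=5 Δ0: s4=0 s5=1 s7=0 s6=1 s8=0 s2=1 s3=0 s0=0 clk=1 s1=0
  Δ1: clk:1→0
  (1Δ to stable)
t=6 Δ0: s4=0 s5=1 s7=0 s6=1 s8=0 s2=1 s3=0 s0=0 clk=0 s1=0
  Δ1: s0:0→1, clk:0→1
  Δ2: s7:0→1
  Δ3: s1:0→1
  (3Δ to stable)
t=7 Δ0: s4=0 s5=1 s7=1 s6=1 s8=0 s2=1 s3=0 s0=1 clk=1 s1=1
  Δ1: clk:1→0
  (1Δ to stable)
t=8 Δ0: s4=0 s5=1 s7=1 s6=1 s8=0 s2=1 s3=0 s0=1 clk=0 s1=1
  Δ1: clk:0→1
  (1Δ to stable)
t=9 Δ0: s4=0 s5=1 s7=1 s6=1 s8=0 s2=1 s3=0 s0=1 clk=1 s1=1
  Δ1: s0:1→0, clk:1→0
  Δ2: s7:1→0
  Δ3: s1:1→0
  (3Δ to stable)
t=10 Δ0: s4=0 s5=1 s7=0 s6=1 s8=0 s2=1 s3=0 s0=0 clk=0 s1=0
  Δ1: clk:0→1
  (1Δ to stable)
t=11 Δ0: s4=0 s5=1 s7=0 s6=1 s8=0 s2=1 s3=0 s0=0 clk=1 s1=0
  Δ1: clk:1→0
  (1Δ to stable)
t=12 Δ0: s4=0 s5=1 s7=0 s6=1 s8=0 s2=1 s3=0 s0=0 clk=0 s1=0
  Δ1: s0:0→1, clk:0→1
  Δ2: s7:0→1
  Δ3: s1:0→1
  (3Δ to stable)
t=13 Δ0: s4=0 s5=1 s7=1 s6=1 s8=0 s2=1 s3=0 s0=1 clk=1 s1=1
  Δ1: clk:1→0
  (1Δ to stable)
t=14 Δ0: s4=0 s5=1 s7=1 s6=1 s8=0 s2=1 s3=0 s0=1 clk=0 s1=1
  Δ1: clk:0→1
  (1Δ to stable)
t=15 Δ0: s4=0 s5=1 s7=1 s6=1 s8=0 s2=1 s3=0 s0=1 clk=1 s1=1
  Δ1: s0:1→0, clk:1→0
  Δ2: s7:1→0
  Δ3: s1:1→0
  (3Δ to stable)
t=16 Δ0: s4=0 s5=1 s7=0 s6=1 s8=0 s2=1 s3=0 s0=0 clk=0 s1=0
  Δ1: clk:0→1
  (1Δ to stable)

1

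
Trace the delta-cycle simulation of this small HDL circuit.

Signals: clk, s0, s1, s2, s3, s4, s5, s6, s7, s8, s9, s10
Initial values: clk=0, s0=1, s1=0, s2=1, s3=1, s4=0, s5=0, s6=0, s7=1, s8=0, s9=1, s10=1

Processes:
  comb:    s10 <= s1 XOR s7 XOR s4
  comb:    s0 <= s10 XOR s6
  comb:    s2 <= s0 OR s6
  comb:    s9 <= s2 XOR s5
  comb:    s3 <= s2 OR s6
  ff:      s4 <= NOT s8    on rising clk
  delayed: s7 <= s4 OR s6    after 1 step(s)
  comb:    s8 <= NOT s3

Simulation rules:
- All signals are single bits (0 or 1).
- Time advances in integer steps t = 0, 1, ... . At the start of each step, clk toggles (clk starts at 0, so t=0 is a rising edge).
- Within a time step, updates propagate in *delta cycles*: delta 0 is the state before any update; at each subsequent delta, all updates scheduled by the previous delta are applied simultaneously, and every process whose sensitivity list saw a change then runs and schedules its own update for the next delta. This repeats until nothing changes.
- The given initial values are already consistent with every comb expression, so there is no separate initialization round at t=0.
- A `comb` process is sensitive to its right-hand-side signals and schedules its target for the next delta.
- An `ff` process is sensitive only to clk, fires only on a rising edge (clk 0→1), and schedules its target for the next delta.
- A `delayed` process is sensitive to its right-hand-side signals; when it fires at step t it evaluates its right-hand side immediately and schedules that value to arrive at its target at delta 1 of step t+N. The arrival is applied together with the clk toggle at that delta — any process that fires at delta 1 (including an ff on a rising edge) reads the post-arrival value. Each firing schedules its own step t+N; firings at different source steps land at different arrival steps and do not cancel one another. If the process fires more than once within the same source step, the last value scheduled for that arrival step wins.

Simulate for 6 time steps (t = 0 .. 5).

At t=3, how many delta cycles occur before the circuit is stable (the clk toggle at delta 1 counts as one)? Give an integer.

[bits: s3,s4,s7,clk,s1,s9,s5,s10,s0,s6,s8,s2]
t=0: Δ0=101001011001 Δ1=101101011001 Δ2=111101011001 Δ3=111101001001 Δ4=111101000001 Δ5=111101000000 Δ6=011100000000 Δ7=011100000010 | 7Δ
t=1: Δ0=011100000010 Δ1=011000000010 | 1Δ
t=2: Δ0=011000000010 Δ1=011100000010 Δ2=001100000010 Δ3=001100010010 Δ4=001100011010 Δ5=001100011011 Δ6=101101011011 Δ7=101101011001 | 7Δ
t=3: Δ0=101101011001 Δ1=100001011001 Δ2=100001001001 Δ3=100001000001 Δ4=100001000000 Δ5=000000000000 Δ6=000000000010 | 6Δ
t=4: Δ0=000000000010 Δ1=000100000010 | 1Δ
t=5: Δ0=000100000010 Δ1=000000000010 | 1Δ

6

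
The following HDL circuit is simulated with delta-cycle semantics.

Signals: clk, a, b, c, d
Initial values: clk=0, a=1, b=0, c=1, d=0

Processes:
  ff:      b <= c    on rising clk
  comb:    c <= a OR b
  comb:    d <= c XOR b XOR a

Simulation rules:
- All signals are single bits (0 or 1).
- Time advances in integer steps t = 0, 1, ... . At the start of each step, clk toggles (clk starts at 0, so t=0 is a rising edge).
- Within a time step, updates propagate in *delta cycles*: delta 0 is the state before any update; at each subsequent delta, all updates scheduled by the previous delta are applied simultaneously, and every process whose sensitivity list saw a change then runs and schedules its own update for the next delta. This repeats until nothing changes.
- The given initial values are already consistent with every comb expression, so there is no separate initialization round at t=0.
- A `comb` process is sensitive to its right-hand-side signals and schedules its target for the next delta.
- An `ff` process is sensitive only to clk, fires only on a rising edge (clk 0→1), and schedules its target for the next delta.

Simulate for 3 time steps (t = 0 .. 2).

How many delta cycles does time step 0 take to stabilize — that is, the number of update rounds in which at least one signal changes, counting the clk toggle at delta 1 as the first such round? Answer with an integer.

3

[bits: clk,c,b,d,a]
t=0: Δ0=01001 Δ1=11001 Δ2=11101 Δ3=11111 | 3Δ
t=1: Δ0=11111 Δ1=01111 | 1Δ
t=2: Δ0=01111 Δ1=11111 | 1Δ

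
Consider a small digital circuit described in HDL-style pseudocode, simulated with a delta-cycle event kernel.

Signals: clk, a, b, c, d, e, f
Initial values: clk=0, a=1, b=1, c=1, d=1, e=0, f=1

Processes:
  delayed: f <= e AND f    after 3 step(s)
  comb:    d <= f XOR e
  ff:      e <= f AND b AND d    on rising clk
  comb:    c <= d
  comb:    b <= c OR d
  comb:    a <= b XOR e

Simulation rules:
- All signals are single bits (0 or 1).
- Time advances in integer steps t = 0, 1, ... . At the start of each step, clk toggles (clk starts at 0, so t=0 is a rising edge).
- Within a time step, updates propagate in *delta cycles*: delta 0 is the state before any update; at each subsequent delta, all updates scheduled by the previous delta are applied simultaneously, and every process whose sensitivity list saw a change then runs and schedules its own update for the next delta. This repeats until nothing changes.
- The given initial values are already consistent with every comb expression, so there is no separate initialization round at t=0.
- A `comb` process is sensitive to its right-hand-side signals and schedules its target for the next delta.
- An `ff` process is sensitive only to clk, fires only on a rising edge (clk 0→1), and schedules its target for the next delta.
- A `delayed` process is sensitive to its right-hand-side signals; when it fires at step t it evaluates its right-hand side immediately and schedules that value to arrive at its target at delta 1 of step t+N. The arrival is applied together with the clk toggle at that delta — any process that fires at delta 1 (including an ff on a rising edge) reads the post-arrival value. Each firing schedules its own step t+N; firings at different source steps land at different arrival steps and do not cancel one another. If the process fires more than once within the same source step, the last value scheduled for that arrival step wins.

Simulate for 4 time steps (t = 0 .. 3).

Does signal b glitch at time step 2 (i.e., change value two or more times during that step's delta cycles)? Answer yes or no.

t0.Δ0 d=1 f=1 e=0 c=1 b=1 clk=0 a=1
t0.Δ1 d=1 f=1 e=0 c=1 b=1 clk=1 a=1
t0.Δ2 d=1 f=1 e=1 c=1 b=1 clk=1 a=1
t0.Δ3 d=0 f=1 e=1 c=1 b=1 clk=1 a=0
t0.Δ4 d=0 f=1 e=1 c=0 b=1 clk=1 a=0
t0.Δ5 d=0 f=1 e=1 c=0 b=0 clk=1 a=0
t0.Δ6 d=0 f=1 e=1 c=0 b=0 clk=1 a=1
t1.Δ0 d=0 f=1 e=1 c=0 b=0 clk=1 a=1
t1.Δ1 d=0 f=1 e=1 c=0 b=0 clk=0 a=1
t2.Δ0 d=0 f=1 e=1 c=0 b=0 clk=0 a=1
t2.Δ1 d=0 f=1 e=1 c=0 b=0 clk=1 a=1
t2.Δ2 d=0 f=1 e=0 c=0 b=0 clk=1 a=1
t2.Δ3 d=1 f=1 e=0 c=0 b=0 clk=1 a=0
t2.Δ4 d=1 f=1 e=0 c=1 b=1 clk=1 a=0
t2.Δ5 d=1 f=1 e=0 c=1 b=1 clk=1 a=1
t3.Δ0 d=1 f=1 e=0 c=1 b=1 clk=1 a=1
t3.Δ1 d=1 f=1 e=0 c=1 b=1 clk=0 a=1

no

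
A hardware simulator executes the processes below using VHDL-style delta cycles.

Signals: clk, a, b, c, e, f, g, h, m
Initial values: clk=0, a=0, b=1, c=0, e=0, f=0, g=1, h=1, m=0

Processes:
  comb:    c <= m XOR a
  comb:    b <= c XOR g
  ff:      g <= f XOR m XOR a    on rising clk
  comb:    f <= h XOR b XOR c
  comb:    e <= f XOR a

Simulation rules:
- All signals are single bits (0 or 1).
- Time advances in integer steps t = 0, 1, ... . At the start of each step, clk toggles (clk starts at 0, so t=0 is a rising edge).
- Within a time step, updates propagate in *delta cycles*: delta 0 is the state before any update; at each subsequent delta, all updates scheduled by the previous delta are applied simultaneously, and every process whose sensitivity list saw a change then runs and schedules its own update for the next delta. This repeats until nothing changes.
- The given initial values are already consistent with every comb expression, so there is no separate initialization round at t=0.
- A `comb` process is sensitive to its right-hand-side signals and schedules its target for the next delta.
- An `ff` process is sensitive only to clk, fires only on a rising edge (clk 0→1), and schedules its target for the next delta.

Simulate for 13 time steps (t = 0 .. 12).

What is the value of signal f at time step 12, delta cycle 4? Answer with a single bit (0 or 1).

1

t=0 Δ0: m=0 b=1 c=0 g=1 f=0 a=0 clk=0 h=1 e=0
  Δ1: clk:0→1
  Δ2: g:1→0
  Δ3: b:1→0
  Δ4: f:0→1
  Δ5: e:0→1
  (5Δ to stable)
t=1 Δ0: m=0 b=0 c=0 g=0 f=1 a=0 clk=1 h=1 e=1
  Δ1: clk:1→0
  (1Δ to stable)
t=2 Δ0: m=0 b=0 c=0 g=0 f=1 a=0 clk=0 h=1 e=1
  Δ1: clk:0→1
  Δ2: g:0→1
  Δ3: b:0→1
  Δ4: f:1→0
  Δ5: e:1→0
  (5Δ to stable)
t=3 Δ0: m=0 b=1 c=0 g=1 f=0 a=0 clk=1 h=1 e=0
  Δ1: clk:1→0
  (1Δ to stable)
t=4 Δ0: m=0 b=1 c=0 g=1 f=0 a=0 clk=0 h=1 e=0
  Δ1: clk:0→1
  Δ2: g:1→0
  Δ3: b:1→0
  Δ4: f:0→1
  Δ5: e:0→1
  (5Δ to stable)
t=5 Δ0: m=0 b=0 c=0 g=0 f=1 a=0 clk=1 h=1 e=1
  Δ1: clk:1→0
  (1Δ to stable)
t=6 Δ0: m=0 b=0 c=0 g=0 f=1 a=0 clk=0 h=1 e=1
  Δ1: clk:0→1
  Δ2: g:0→1
  Δ3: b:0→1
  Δ4: f:1→0
  Δ5: e:1→0
  (5Δ to stable)
t=7 Δ0: m=0 b=1 c=0 g=1 f=0 a=0 clk=1 h=1 e=0
  Δ1: clk:1→0
  (1Δ to stable)
t=8 Δ0: m=0 b=1 c=0 g=1 f=0 a=0 clk=0 h=1 e=0
  Δ1: clk:0→1
  Δ2: g:1→0
  Δ3: b:1→0
  Δ4: f:0→1
  Δ5: e:0→1
  (5Δ to stable)
t=9 Δ0: m=0 b=0 c=0 g=0 f=1 a=0 clk=1 h=1 e=1
  Δ1: clk:1→0
  (1Δ to stable)
t=10 Δ0: m=0 b=0 c=0 g=0 f=1 a=0 clk=0 h=1 e=1
  Δ1: clk:0→1
  Δ2: g:0→1
  Δ3: b:0→1
  Δ4: f:1→0
  Δ5: e:1→0
  (5Δ to stable)
t=11 Δ0: m=0 b=1 c=0 g=1 f=0 a=0 clk=1 h=1 e=0
  Δ1: clk:1→0
  (1Δ to stable)
t=12 Δ0: m=0 b=1 c=0 g=1 f=0 a=0 clk=0 h=1 e=0
  Δ1: clk:0→1
  Δ2: g:1→0
  Δ3: b:1→0
  Δ4: f:0→1
  Δ5: e:0→1
  (5Δ to stable)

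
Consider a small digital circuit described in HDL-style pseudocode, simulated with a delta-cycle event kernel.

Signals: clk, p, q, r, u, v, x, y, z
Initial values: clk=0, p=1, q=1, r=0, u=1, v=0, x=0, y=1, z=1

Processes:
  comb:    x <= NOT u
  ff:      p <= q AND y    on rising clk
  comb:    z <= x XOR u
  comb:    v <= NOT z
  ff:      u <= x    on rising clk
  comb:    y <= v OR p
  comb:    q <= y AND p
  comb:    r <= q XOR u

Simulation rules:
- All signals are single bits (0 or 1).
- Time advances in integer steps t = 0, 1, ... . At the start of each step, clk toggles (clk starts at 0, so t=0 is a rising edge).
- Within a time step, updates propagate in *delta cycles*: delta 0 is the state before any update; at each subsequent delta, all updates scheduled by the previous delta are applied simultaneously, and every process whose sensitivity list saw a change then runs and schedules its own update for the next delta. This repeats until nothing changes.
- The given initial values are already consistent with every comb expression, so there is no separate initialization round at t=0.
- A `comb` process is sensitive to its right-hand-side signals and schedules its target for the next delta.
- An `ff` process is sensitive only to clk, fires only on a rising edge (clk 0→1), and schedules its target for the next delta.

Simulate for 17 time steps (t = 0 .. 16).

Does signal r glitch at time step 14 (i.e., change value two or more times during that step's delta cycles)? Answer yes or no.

no

[bits: q,p,z,r,y,u,clk,x,v]
t=0: Δ0=111011000 Δ1=111011100 Δ2=111010100 Δ3=110110110 Δ4=111110111 Δ5=111110110 | 5Δ
t=1: Δ0=111110110 Δ1=111110010 | 1Δ
t=2: Δ0=111110010 Δ1=111110110 Δ2=111111110 Δ3=110011100 Δ4=111011101 Δ5=111011100 | 5Δ
t=3: Δ0=111011100 Δ1=111011000 | 1Δ
t=4: Δ0=111011000 Δ1=111011100 Δ2=111010100 Δ3=110110110 Δ4=111110111 Δ5=111110110 | 5Δ
t=5: Δ0=111110110 Δ1=111110010 | 1Δ
t=6: Δ0=111110010 Δ1=111110110 Δ2=111111110 Δ3=110011100 Δ4=111011101 Δ5=111011100 | 5Δ
t=7: Δ0=111011100 Δ1=111011000 | 1Δ
t=8: Δ0=111011000 Δ1=111011100 Δ2=111010100 Δ3=110110110 Δ4=111110111 Δ5=111110110 | 5Δ
t=9: Δ0=111110110 Δ1=111110010 | 1Δ
t=10: Δ0=111110010 Δ1=111110110 Δ2=111111110 Δ3=110011100 Δ4=111011101 Δ5=111011100 | 5Δ
t=11: Δ0=111011100 Δ1=111011000 | 1Δ
t=12: Δ0=111011000 Δ1=111011100 Δ2=111010100 Δ3=110110110 Δ4=111110111 Δ5=111110110 | 5Δ
t=13: Δ0=111110110 Δ1=111110010 | 1Δ
t=14: Δ0=111110010 Δ1=111110110 Δ2=111111110 Δ3=110011100 Δ4=111011101 Δ5=111011100 | 5Δ
t=15: Δ0=111011100 Δ1=111011000 | 1Δ
t=16: Δ0=111011000 Δ1=111011100 Δ2=111010100 Δ3=110110110 Δ4=111110111 Δ5=111110110 | 5Δ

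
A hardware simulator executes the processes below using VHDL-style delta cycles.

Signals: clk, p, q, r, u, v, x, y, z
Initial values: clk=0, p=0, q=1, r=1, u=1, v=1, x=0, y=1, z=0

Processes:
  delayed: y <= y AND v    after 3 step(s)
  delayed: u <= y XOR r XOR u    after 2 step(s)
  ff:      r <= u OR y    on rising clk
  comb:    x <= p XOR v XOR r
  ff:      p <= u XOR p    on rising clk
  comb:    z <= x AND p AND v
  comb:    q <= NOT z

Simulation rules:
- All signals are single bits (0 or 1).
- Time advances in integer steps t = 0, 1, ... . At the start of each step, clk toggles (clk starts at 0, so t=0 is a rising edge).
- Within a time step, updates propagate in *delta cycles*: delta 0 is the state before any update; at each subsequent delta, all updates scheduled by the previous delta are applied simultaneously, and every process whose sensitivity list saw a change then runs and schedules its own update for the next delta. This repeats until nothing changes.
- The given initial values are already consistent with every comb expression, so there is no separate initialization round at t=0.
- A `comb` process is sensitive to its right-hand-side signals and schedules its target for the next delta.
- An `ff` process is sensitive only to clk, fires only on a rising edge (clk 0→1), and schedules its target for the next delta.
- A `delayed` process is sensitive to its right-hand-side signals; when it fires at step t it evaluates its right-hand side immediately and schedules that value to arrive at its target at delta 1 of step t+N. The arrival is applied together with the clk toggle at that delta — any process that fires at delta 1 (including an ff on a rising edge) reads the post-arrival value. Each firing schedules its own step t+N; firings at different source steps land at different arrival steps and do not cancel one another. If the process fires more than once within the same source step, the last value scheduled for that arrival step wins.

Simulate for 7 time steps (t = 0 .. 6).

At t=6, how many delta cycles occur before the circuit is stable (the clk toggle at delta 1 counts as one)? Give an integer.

4

t0.Δ0 r=1 x=0 p=0 clk=0 v=1 u=1 z=0 q=1 y=1
t0.Δ1 r=1 x=0 p=0 clk=1 v=1 u=1 z=0 q=1 y=1
t0.Δ2 r=1 x=0 p=1 clk=1 v=1 u=1 z=0 q=1 y=1
t0.Δ3 r=1 x=1 p=1 clk=1 v=1 u=1 z=0 q=1 y=1
t0.Δ4 r=1 x=1 p=1 clk=1 v=1 u=1 z=1 q=1 y=1
t0.Δ5 r=1 x=1 p=1 clk=1 v=1 u=1 z=1 q=0 y=1
t1.Δ0 r=1 x=1 p=1 clk=1 v=1 u=1 z=1 q=0 y=1
t1.Δ1 r=1 x=1 p=1 clk=0 v=1 u=1 z=1 q=0 y=1
t2.Δ0 r=1 x=1 p=1 clk=0 v=1 u=1 z=1 q=0 y=1
t2.Δ1 r=1 x=1 p=1 clk=1 v=1 u=1 z=1 q=0 y=1
t2.Δ2 r=1 x=1 p=0 clk=1 v=1 u=1 z=1 q=0 y=1
t2.Δ3 r=1 x=0 p=0 clk=1 v=1 u=1 z=0 q=0 y=1
t2.Δ4 r=1 x=0 p=0 clk=1 v=1 u=1 z=0 q=1 y=1
t3.Δ0 r=1 x=0 p=0 clk=1 v=1 u=1 z=0 q=1 y=1
t3.Δ1 r=1 x=0 p=0 clk=0 v=1 u=1 z=0 q=1 y=1
t4.Δ0 r=1 x=0 p=0 clk=0 v=1 u=1 z=0 q=1 y=1
t4.Δ1 r=1 x=0 p=0 clk=1 v=1 u=1 z=0 q=1 y=1
t4.Δ2 r=1 x=0 p=1 clk=1 v=1 u=1 z=0 q=1 y=1
t4.Δ3 r=1 x=1 p=1 clk=1 v=1 u=1 z=0 q=1 y=1
t4.Δ4 r=1 x=1 p=1 clk=1 v=1 u=1 z=1 q=1 y=1
t4.Δ5 r=1 x=1 p=1 clk=1 v=1 u=1 z=1 q=0 y=1
t5.Δ0 r=1 x=1 p=1 clk=1 v=1 u=1 z=1 q=0 y=1
t5.Δ1 r=1 x=1 p=1 clk=0 v=1 u=1 z=1 q=0 y=1
t6.Δ0 r=1 x=1 p=1 clk=0 v=1 u=1 z=1 q=0 y=1
t6.Δ1 r=1 x=1 p=1 clk=1 v=1 u=1 z=1 q=0 y=1
t6.Δ2 r=1 x=1 p=0 clk=1 v=1 u=1 z=1 q=0 y=1
t6.Δ3 r=1 x=0 p=0 clk=1 v=1 u=1 z=0 q=0 y=1
t6.Δ4 r=1 x=0 p=0 clk=1 v=1 u=1 z=0 q=1 y=1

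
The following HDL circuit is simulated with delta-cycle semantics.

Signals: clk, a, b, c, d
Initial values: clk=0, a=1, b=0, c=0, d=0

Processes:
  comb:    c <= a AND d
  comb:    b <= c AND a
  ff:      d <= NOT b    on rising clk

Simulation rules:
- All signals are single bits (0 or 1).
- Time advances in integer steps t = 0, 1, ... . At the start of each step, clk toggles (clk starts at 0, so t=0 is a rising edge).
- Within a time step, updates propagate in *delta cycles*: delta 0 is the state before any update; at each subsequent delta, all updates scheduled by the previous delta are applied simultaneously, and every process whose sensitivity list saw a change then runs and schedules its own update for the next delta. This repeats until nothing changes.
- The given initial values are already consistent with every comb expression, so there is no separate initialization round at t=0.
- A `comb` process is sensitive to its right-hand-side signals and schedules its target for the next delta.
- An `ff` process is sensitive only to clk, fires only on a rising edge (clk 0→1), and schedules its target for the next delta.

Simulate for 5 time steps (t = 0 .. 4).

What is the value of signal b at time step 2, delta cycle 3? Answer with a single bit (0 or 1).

1

t0.Δ0 b=0 d=0 c=0 clk=0 a=1
t0.Δ1 b=0 d=0 c=0 clk=1 a=1
t0.Δ2 b=0 d=1 c=0 clk=1 a=1
t0.Δ3 b=0 d=1 c=1 clk=1 a=1
t0.Δ4 b=1 d=1 c=1 clk=1 a=1
t1.Δ0 b=1 d=1 c=1 clk=1 a=1
t1.Δ1 b=1 d=1 c=1 clk=0 a=1
t2.Δ0 b=1 d=1 c=1 clk=0 a=1
t2.Δ1 b=1 d=1 c=1 clk=1 a=1
t2.Δ2 b=1 d=0 c=1 clk=1 a=1
t2.Δ3 b=1 d=0 c=0 clk=1 a=1
t2.Δ4 b=0 d=0 c=0 clk=1 a=1
t3.Δ0 b=0 d=0 c=0 clk=1 a=1
t3.Δ1 b=0 d=0 c=0 clk=0 a=1
t4.Δ0 b=0 d=0 c=0 clk=0 a=1
t4.Δ1 b=0 d=0 c=0 clk=1 a=1
t4.Δ2 b=0 d=1 c=0 clk=1 a=1
t4.Δ3 b=0 d=1 c=1 clk=1 a=1
t4.Δ4 b=1 d=1 c=1 clk=1 a=1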